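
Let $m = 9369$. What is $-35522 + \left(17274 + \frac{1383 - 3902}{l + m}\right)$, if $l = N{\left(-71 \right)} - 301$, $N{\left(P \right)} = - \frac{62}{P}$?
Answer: $- \frac{11749883569}{643890} \approx -18248.0$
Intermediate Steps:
$l = - \frac{21309}{71}$ ($l = - \frac{62}{-71} - 301 = \left(-62\right) \left(- \frac{1}{71}\right) - 301 = \frac{62}{71} - 301 = - \frac{21309}{71} \approx -300.13$)
$-35522 + \left(17274 + \frac{1383 - 3902}{l + m}\right) = -35522 + \left(17274 + \frac{1383 - 3902}{- \frac{21309}{71} + 9369}\right) = -35522 + \left(17274 - \frac{2519}{\frac{643890}{71}}\right) = -35522 + \left(17274 - \frac{178849}{643890}\right) = -35522 + \frac{11122377011}{643890} = - \frac{11749883569}{643890}$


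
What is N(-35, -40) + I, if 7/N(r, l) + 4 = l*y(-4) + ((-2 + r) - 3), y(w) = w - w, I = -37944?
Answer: -1669543/44 ≈ -37944.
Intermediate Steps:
y(w) = 0
N(r, l) = 7/(-9 + r) (N(r, l) = 7/(-4 + (l*0 + ((-2 + r) - 3))) = 7/(-4 + (0 + (-5 + r))) = 7/(-4 + (-5 + r)) = 7/(-9 + r))
N(-35, -40) + I = 7/(-9 - 35) - 37944 = 7/(-44) - 37944 = 7*(-1/44) - 37944 = -7/44 - 37944 = -1669543/44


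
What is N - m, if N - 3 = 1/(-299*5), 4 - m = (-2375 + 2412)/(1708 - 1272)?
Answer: -596941/651820 ≈ -0.91581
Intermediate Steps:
m = 1707/436 (m = 4 - (-2375 + 2412)/(1708 - 1272) = 4 - 37/436 = 1707/436 ≈ 3.9151)
N = 4484/1495 (N = 3 + 1/(-299*5) = 3 + 1/(-1495) = 3 - 1/1495 = 4484/1495 ≈ 2.9993)
N - m = 4484/1495 - 1*1707/436 = 4484/1495 - 1707/436 = -596941/651820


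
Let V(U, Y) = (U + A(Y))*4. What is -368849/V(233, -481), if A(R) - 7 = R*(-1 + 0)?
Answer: -368849/2884 ≈ -127.89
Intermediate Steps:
A(R) = 7 - R (A(R) = 7 + R*(-1 + 0) = 7 + R*(-1) = 7 - R)
V(U, Y) = 28 - 4*Y + 4*U (V(U, Y) = (U + (7 - Y))*4 = (7 + U - Y)*4 = 28 - 4*Y + 4*U)
-368849/V(233, -481) = -368849/(28 - 4*(-481) + 4*233) = -368849/(28 + 1924 + 932) = -368849/2884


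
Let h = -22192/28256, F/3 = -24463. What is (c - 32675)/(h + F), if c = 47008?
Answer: -25312078/129606361 ≈ -0.19530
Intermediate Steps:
F = -73389 (F = 3*(-24463) = -73389)
h = -1387/1766 (h = -22192*1/28256 = -1387/1766 ≈ -0.78539)
(c - 32675)/(h + F) = (47008 - 32675)/(-1387/1766 - 73389) = 14333/(-129606361/1766) = 14333*(-1766/129606361) = -25312078/129606361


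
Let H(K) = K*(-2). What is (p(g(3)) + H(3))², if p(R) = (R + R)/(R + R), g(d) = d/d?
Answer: 25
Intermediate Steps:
H(K) = -2*K
g(d) = 1
p(R) = 1 (p(R) = (2*R)/((2*R)) = (2*R)*(1/(2*R)) = 1)
(p(g(3)) + H(3))² = (1 - 2*3)² = (1 - 6)² = (-5)² = 25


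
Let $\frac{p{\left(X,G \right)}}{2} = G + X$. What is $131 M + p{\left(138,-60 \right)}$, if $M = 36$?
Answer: $4872$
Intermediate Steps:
$p{\left(X,G \right)} = 2 G + 2 X$ ($p{\left(X,G \right)} = 2 \left(G + X\right) = 2 G + 2 X$)
$131 M + p{\left(138,-60 \right)} = 131 \cdot 36 + \left(2 \left(-60\right) + 2 \cdot 138\right) = 4716 + \left(-120 + 276\right) = 4716 + 156 = 4872$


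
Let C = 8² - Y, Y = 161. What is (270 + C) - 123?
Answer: 50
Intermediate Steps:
C = -97 (C = 8² - 1*161 = 64 - 161 = -97)
(270 + C) - 123 = (270 - 97) - 123 = 173 - 123 = 50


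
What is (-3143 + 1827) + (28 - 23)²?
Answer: -1291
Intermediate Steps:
(-3143 + 1827) + (28 - 23)² = -1316 + 5² = -1316 + 25 = -1291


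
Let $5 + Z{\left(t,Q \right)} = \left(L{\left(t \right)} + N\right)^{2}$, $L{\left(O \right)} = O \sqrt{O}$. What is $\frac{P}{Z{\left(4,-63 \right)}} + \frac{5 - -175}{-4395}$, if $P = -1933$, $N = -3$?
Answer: $- \frac{566609}{5860} \approx -96.691$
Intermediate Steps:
$L{\left(O \right)} = O^{\frac{3}{2}}$
$Z{\left(t,Q \right)} = -5 + \left(-3 + t^{\frac{3}{2}}\right)^{2}$ ($Z{\left(t,Q \right)} = -5 + \left(t^{\frac{3}{2}} - 3\right)^{2} = -5 + \left(-3 + t^{\frac{3}{2}}\right)^{2}$)
$\frac{P}{Z{\left(4,-63 \right)}} + \frac{5 - -175}{-4395} = - \frac{1933}{-5 + \left(-3 + 4^{\frac{3}{2}}\right)^{2}} + \frac{5 - -175}{-4395} = - \frac{1933}{-5 + \left(-3 + 8\right)^{2}} + \left(5 + 175\right) \left(- \frac{1}{4395}\right) = - \frac{1933}{-5 + 5^{2}} + 180 \left(- \frac{1}{4395}\right) = - \frac{1933}{-5 + 25} - \frac{12}{293} = - \frac{1933}{20} - \frac{12}{293} = - \frac{566609}{5860}$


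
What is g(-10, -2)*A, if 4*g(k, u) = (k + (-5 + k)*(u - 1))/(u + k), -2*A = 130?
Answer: 2275/48 ≈ 47.396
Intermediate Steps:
A = -65 (A = -½*130 = -65)
g(k, u) = (k + (-1 + u)*(-5 + k))/(4*(k + u)) (g(k, u) = ((k + (-5 + k)*(u - 1))/(u + k))/4 = ((k + (-5 + k)*(-1 + u))/(k + u))/4 = ((k + (-1 + u)*(-5 + k))/(k + u))/4 = (k + (-1 + u)*(-5 + k))/(4*(k + u)))
g(-10, -2)*A = ((5 - 5*(-2) - 10*(-2))/(4*(-10 - 2)))*(-65) = ((¼)*(5 + 10 + 20)/(-12))*(-65) = ((¼)*(-1/12)*35)*(-65) = -35/48*(-65) = 2275/48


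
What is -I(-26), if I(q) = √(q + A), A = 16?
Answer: -I*√10 ≈ -3.1623*I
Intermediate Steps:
I(q) = √(16 + q) (I(q) = √(q + 16) = √(16 + q))
-I(-26) = -√(16 - 26) = -√(-10) = -I*√10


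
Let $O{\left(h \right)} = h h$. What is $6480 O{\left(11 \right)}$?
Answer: $784080$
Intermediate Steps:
$O{\left(h \right)} = h^{2}$
$6480 O{\left(11 \right)} = 6480 \cdot 11^{2} = 6480 \cdot 121 = 784080$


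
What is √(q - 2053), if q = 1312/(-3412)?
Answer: I*√1494061061/853 ≈ 45.314*I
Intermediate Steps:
q = -328/853 (q = 1312*(-1/3412) = -328/853 ≈ -0.38453)
√(q - 2053) = √(-328/853 - 2053) = √(-1751537/853) = I*√1494061061/853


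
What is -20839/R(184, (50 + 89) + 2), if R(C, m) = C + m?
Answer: -1603/25 ≈ -64.120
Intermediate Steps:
-20839/R(184, (50 + 89) + 2) = -20839/(184 + ((50 + 89) + 2)) = -20839/(184 + (139 + 2)) = -20839/(184 + 141) = -20839/325 = -20839*1/325 = -1603/25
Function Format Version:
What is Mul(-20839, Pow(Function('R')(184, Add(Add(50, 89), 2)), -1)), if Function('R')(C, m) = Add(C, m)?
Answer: Rational(-1603, 25) ≈ -64.120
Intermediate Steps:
Mul(-20839, Pow(Function('R')(184, Add(Add(50, 89), 2)), -1)) = Mul(-20839, Pow(Add(184, Add(Add(50, 89), 2)), -1)) = Mul(-20839, Pow(Add(184, Add(139, 2)), -1)) = Mul(-20839, Pow(Add(184, 141), -1)) = Mul(-20839, Pow(325, -1)) = Mul(-20839, Rational(1, 325)) = Rational(-1603, 25)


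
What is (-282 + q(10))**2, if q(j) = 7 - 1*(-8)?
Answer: 71289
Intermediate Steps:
q(j) = 15 (q(j) = 7 + 8 = 15)
(-282 + q(10))**2 = (-282 + 15)**2 = (-267)**2 = 71289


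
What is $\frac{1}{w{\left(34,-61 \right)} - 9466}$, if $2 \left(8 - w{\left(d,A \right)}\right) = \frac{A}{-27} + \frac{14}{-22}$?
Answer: $- \frac{297}{2809267} \approx -0.00010572$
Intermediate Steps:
$w{\left(d,A \right)} = \frac{183}{22} + \frac{A}{54}$ ($w{\left(d,A \right)} = 8 - \frac{\frac{A}{-27} + \frac{14}{-22}}{2} = 8 - \frac{A \left(- \frac{1}{27}\right) + 14 \left(- \frac{1}{22}\right)}{2} = 8 - \frac{- \frac{A}{27} - \frac{7}{11}}{2} = 8 - \frac{- \frac{7}{11} - \frac{A}{27}}{2} = 8 + \left(\frac{7}{22} + \frac{A}{54}\right) = \frac{183}{22} + \frac{A}{54}$)
$\frac{1}{w{\left(34,-61 \right)} - 9466} = \frac{1}{\left(\frac{183}{22} + \frac{1}{54} \left(-61\right)\right) - 9466} = \frac{1}{\left(\frac{183}{22} - \frac{61}{54}\right) - 9466} = \frac{1}{\frac{2135}{297} - 9466} = \frac{1}{- \frac{2809267}{297}} = - \frac{297}{2809267}$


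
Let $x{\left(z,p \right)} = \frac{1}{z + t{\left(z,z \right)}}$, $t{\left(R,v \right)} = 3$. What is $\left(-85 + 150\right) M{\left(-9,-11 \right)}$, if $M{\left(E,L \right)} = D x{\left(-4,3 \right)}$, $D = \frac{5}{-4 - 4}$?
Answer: $\frac{325}{8} \approx 40.625$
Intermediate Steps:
$D = - \frac{5}{8}$ ($D = \frac{5}{-8} = 5 \left(- \frac{1}{8}\right) = - \frac{5}{8} \approx -0.625$)
$x{\left(z,p \right)} = \frac{1}{3 + z}$ ($x{\left(z,p \right)} = \frac{1}{z + 3} = \frac{1}{3 + z}$)
$M{\left(E,L \right)} = \frac{5}{8}$ ($M{\left(E,L \right)} = - \frac{5}{8 \left(3 - 4\right)} = - \frac{5}{8 \left(-1\right)} = \left(- \frac{5}{8}\right) \left(-1\right) = \frac{5}{8}$)
$\left(-85 + 150\right) M{\left(-9,-11 \right)} = \left(-85 + 150\right) \frac{5}{8} = 65 \cdot \frac{5}{8} = \frac{325}{8}$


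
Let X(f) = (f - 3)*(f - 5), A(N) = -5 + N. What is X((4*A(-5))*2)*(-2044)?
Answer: -14420420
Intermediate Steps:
X(f) = (-5 + f)*(-3 + f) (X(f) = (-3 + f)*(-5 + f) = (-5 + f)*(-3 + f))
X((4*A(-5))*2)*(-2044) = (15 + ((4*(-5 - 5))*2)² - 8*4*(-5 - 5)*2)*(-2044) = (15 + ((4*(-10))*2)² - 8*4*(-10)*2)*(-2044) = (15 + (-40*2)² - (-320)*2)*(-2044) = (15 + (-80)² - 8*(-80))*(-2044) = (15 + 6400 + 640)*(-2044) = 7055*(-2044) = -14420420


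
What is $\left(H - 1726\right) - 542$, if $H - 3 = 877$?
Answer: $-1388$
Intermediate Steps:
$H = 880$ ($H = 3 + 877 = 880$)
$\left(H - 1726\right) - 542 = \left(880 - 1726\right) - 542 = -846 - 542 = -1388$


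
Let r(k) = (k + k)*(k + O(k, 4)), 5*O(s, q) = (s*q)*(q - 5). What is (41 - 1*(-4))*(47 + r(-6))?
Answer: 2763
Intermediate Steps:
O(s, q) = q*s*(-5 + q)/5 (O(s, q) = ((s*q)*(q - 5))/5 = ((q*s)*(-5 + q))/5 = (q*s*(-5 + q))/5 = q*s*(-5 + q)/5)
r(k) = 2*k²/5 (r(k) = (k + k)*(k + (⅕)*4*k*(-5 + 4)) = (2*k)*(k + (⅕)*4*k*(-1)) = (2*k)*(k - 4*k/5) = (2*k)*(k/5) = 2*k²/5)
(41 - 1*(-4))*(47 + r(-6)) = (41 - 1*(-4))*(47 + (⅖)*(-6)²) = (41 + 4)*(47 + (⅖)*36) = 45*(47 + 72/5) = 45*(307/5) = 2763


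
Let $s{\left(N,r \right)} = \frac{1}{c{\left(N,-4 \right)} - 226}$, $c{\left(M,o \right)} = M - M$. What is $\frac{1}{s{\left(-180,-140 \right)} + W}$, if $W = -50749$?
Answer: $- \frac{226}{11469275} \approx -1.9705 \cdot 10^{-5}$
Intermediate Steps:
$c{\left(M,o \right)} = 0$
$s{\left(N,r \right)} = - \frac{1}{226}$ ($s{\left(N,r \right)} = \frac{1}{0 - 226} = \frac{1}{-226} = - \frac{1}{226}$)
$\frac{1}{s{\left(-180,-140 \right)} + W} = \frac{1}{- \frac{1}{226} - 50749} = \frac{1}{- \frac{11469275}{226}} = - \frac{226}{11469275}$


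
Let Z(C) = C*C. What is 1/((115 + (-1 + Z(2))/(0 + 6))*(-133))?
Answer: -2/30723 ≈ -6.5098e-5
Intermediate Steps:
Z(C) = C²
1/((115 + (-1 + Z(2))/(0 + 6))*(-133)) = 1/((115 + (-1 + 2²)/(0 + 6))*(-133)) = 1/((115 + (-1 + 4)/6)*(-133)) = 1/((115 + 3*(⅙))*(-133)) = 1/((115 + ½)*(-133)) = 1/((231/2)*(-133)) = 1/(-30723/2) = -2/30723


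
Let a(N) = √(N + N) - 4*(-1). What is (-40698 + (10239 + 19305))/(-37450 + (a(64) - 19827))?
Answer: 638823042/3280196401 + 89232*√2/3280196401 ≈ 0.19479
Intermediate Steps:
a(N) = 4 + √2*√N (a(N) = √(2*N) + 4 = √2*√N + 4 = 4 + √2*√N)
(-40698 + (10239 + 19305))/(-37450 + (a(64) - 19827)) = (-40698 + (10239 + 19305))/(-37450 + ((4 + √2*√64) - 19827)) = (-40698 + 29544)/(-37450 + ((4 + √2*8) - 19827)) = -11154/(-37450 + ((4 + 8*√2) - 19827)) = -11154/(-37450 + (-19823 + 8*√2)) = -11154/(-57273 + 8*√2)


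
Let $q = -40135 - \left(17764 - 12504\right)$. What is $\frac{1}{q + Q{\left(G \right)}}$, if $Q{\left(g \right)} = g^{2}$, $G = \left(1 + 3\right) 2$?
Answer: $- \frac{1}{45331} \approx -2.206 \cdot 10^{-5}$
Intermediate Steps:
$q = -45395$ ($q = -40135 - 5260 = -45395$)
$G = 8$ ($G = 4 \cdot 2 = 8$)
$\frac{1}{q + Q{\left(G \right)}} = \frac{1}{-45395 + 8^{2}} = \frac{1}{-45395 + 64} = \frac{1}{-45331} = - \frac{1}{45331}$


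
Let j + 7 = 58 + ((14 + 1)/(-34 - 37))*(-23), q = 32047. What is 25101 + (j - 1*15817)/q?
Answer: 57112114996/2275337 ≈ 25101.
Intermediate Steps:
j = 3966/71 (j = -7 + (58 + ((14 + 1)/(-34 - 37))*(-23)) = -7 + (58 + (15/(-71))*(-23)) = -7 + (58 + (15*(-1/71))*(-23)) = -7 + (58 - 15/71*(-23)) = -7 + (58 + 345/71) = -7 + 4463/71 = 3966/71 ≈ 55.859)
25101 + (j - 1*15817)/q = 25101 + (3966/71 - 1*15817)/32047 = 25101 + (3966/71 - 15817)*(1/32047) = 25101 - 1119041/71*1/32047 = 25101 - 1119041/2275337 = 57112114996/2275337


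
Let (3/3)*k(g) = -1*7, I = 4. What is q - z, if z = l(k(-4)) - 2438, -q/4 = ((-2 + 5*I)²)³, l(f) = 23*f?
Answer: -136046297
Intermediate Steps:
k(g) = -7 (k(g) = -1*7 = -7)
q = -136048896 (q = -4*(-2 + 5*4)⁶ = -4*(-2 + 20)⁶ = -4*(18²)³ = -4*324³ = -4*34012224 = -136048896)
z = -2599 (z = 23*(-7) - 2438 = -161 - 2438 = -2599)
q - z = -136048896 - 1*(-2599) = -136048896 + 2599 = -136046297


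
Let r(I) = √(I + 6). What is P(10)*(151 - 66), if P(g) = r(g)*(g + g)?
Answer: 6800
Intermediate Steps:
r(I) = √(6 + I)
P(g) = 2*g*√(6 + g) (P(g) = √(6 + g)*(g + g) = √(6 + g)*(2*g) = 2*g*√(6 + g))
P(10)*(151 - 66) = (2*10*√(6 + 10))*(151 - 66) = (2*10*√16)*85 = (2*10*4)*85 = 80*85 = 6800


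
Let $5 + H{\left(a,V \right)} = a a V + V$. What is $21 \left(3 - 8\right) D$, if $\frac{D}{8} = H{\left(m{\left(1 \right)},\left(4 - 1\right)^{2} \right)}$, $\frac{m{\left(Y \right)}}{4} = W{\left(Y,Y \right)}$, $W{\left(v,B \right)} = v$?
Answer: $-124320$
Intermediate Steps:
$m{\left(Y \right)} = 4 Y$
$H{\left(a,V \right)} = -5 + V + V a^{2}$ ($H{\left(a,V \right)} = -5 + \left(a a V + V\right) = -5 + \left(a^{2} V + V\right) = -5 + \left(V a^{2} + V\right) = -5 + \left(V + V a^{2}\right) = -5 + V + V a^{2}$)
$D = 1184$ ($D = 8 \left(-5 + \left(4 - 1\right)^{2} + \left(4 - 1\right)^{2} \left(4 \cdot 1\right)^{2}\right) = 8 \left(-5 + 3^{2} + 3^{2} \cdot 4^{2}\right) = 8 \left(-5 + 9 + 9 \cdot 16\right) = 8 \left(-5 + 9 + 144\right) = 8 \cdot 148 = 1184$)
$21 \left(3 - 8\right) D = 21 \left(3 - 8\right) 1184 = 21 \left(-5\right) 1184 = \left(-105\right) 1184 = -124320$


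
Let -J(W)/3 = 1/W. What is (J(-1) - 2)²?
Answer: 1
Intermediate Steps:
J(W) = -3/W
(J(-1) - 2)² = (-3/(-1) - 2)² = (-3*(-1) - 2)² = (3 - 2)² = 1² = 1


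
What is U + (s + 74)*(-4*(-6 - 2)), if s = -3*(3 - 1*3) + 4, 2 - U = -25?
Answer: 2523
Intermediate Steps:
U = 27 (U = 2 - 1*(-25) = 2 + 25 = 27)
s = 4 (s = -3*(3 - 3) + 4 = -3*0 + 4 = 0 + 4 = 4)
U + (s + 74)*(-4*(-6 - 2)) = 27 + (4 + 74)*(-4*(-6 - 2)) = 27 + 78*(-4*(-8)) = 27 + 78*32 = 27 + 2496 = 2523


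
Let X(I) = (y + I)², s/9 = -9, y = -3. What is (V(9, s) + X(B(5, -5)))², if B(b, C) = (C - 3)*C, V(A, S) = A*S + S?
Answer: 312481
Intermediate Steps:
s = -81 (s = 9*(-9) = -81)
V(A, S) = S + A*S
B(b, C) = C*(-3 + C) (B(b, C) = (-3 + C)*C = C*(-3 + C))
X(I) = (-3 + I)²
(V(9, s) + X(B(5, -5)))² = (-81*(1 + 9) + (-3 - 5*(-3 - 5))²)² = (-81*10 + (-3 - 5*(-8))²)² = (-810 + (-3 + 40)²)² = (-810 + 37²)² = (-810 + 1369)² = 559² = 312481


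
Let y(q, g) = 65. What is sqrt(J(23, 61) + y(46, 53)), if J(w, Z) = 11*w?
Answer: sqrt(318) ≈ 17.833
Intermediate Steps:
sqrt(J(23, 61) + y(46, 53)) = sqrt(11*23 + 65) = sqrt(253 + 65) = sqrt(318)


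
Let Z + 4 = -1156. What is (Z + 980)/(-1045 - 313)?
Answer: 90/679 ≈ 0.13255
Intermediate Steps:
Z = -1160 (Z = -4 - 1156 = -1160)
(Z + 980)/(-1045 - 313) = (-1160 + 980)/(-1045 - 313) = -180/(-1358) = -1/1358*(-180) = 90/679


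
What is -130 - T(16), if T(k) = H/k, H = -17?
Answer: -2063/16 ≈ -128.94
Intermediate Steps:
T(k) = -17/k
-130 - T(16) = -130 - (-17)/16 = -130 - 1*(-17/16) = -130 + 17/16 = -2063/16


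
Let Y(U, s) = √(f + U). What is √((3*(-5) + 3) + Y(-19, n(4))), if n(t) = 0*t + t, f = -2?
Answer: √(-12 + I*√21) ≈ 0.65009 + 3.5246*I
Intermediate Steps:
n(t) = t (n(t) = 0 + t = t)
Y(U, s) = √(-2 + U)
√((3*(-5) + 3) + Y(-19, n(4))) = √((3*(-5) + 3) + √(-2 - 19)) = √((-15 + 3) + √(-21)) = √(-12 + I*√21)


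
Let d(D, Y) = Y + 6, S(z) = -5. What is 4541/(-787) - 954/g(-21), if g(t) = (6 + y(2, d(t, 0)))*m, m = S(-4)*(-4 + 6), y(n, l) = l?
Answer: 34313/15740 ≈ 2.1800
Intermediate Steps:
d(D, Y) = 6 + Y
m = -10 (m = -5*(-4 + 6) = -5*2 = -10)
g(t) = -120 (g(t) = (6 + (6 + 0))*(-10) = (6 + 6)*(-10) = 12*(-10) = -120)
4541/(-787) - 954/g(-21) = 4541/(-787) - 954/(-120) = 4541*(-1/787) - 954*(-1/120) = -4541/787 + 159/20 = 34313/15740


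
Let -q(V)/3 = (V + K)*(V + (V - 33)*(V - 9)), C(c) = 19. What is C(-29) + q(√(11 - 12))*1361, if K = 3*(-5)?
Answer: 17961136 - 3719613*I ≈ 1.7961e+7 - 3.7196e+6*I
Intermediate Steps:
K = -15
q(V) = -3*(-15 + V)*(V + (-33 + V)*(-9 + V)) (q(V) = -3*(V - 15)*(V + (V - 33)*(V - 9)) = -3*(-15 + V)*(V + (-33 + V)*(-9 + V)))
C(-29) + q(√(11 - 12))*1361 = 19 + (13365 - 2736*√(11 - 12) - 3*(11 - 12)^(3/2) + 168*(√(11 - 12))²)*1361 = 19 + (13365 - 2736*I - 3*(-I) + 168*(√(-1))²)*1361 = 19 + (13365 - 2736*I - 3*(-I) + 168*I²)*1361 = 19 + (13365 - 2736*I - (-3)*I + 168*(-1))*1361 = 19 + (13365 - 2736*I + 3*I - 168)*1361 = 19 + (13197 - 2733*I)*1361 = 19 + (17961117 - 3719613*I) = 17961136 - 3719613*I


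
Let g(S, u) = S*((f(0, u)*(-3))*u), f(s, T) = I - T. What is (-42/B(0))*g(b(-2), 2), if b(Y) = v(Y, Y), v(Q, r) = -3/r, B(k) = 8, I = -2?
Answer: -189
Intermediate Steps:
f(s, T) = -2 - T
v(Q, r) = -3/r
b(Y) = -3/Y
g(S, u) = S*u*(6 + 3*u) (g(S, u) = S*(((-2 - u)*(-3))*u) = S*((6 + 3*u)*u) = S*(u*(6 + 3*u)) = S*u*(6 + 3*u))
(-42/B(0))*g(b(-2), 2) = (-42/8)*(3*(-3/(-2))*2*(2 + 2)) = (-42*1/8)*(3*(-3*(-1/2))*2*4) = -63*3*2*4/(4*2) = -21/4*36 = -189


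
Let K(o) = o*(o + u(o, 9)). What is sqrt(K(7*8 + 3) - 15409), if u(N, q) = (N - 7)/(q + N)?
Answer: I*sqrt(3434153)/17 ≈ 109.01*I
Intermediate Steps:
u(N, q) = (-7 + N)/(N + q)
K(o) = o*(o + (-7 + o)/(9 + o)) (K(o) = o*(o + (-7 + o)/(o + 9)) = o*(o + (-7 + o)/(9 + o)))
sqrt(K(7*8 + 3) - 15409) = sqrt((7*8 + 3)*(-7 + (7*8 + 3) + (7*8 + 3)*(9 + (7*8 + 3)))/(9 + (7*8 + 3)) - 15409) = sqrt((56 + 3)*(-7 + (56 + 3) + (56 + 3)*(9 + (56 + 3)))/(9 + (56 + 3)) - 15409) = sqrt(59*(-7 + 59 + 59*(9 + 59))/(9 + 59) - 15409) = sqrt(59*(-7 + 59 + 59*68)/68 - 15409) = sqrt(59*(1/68)*(-7 + 59 + 4012) - 15409) = sqrt(59*(1/68)*4064 - 15409) = sqrt(59944/17 - 15409) = sqrt(-202009/17) = I*sqrt(3434153)/17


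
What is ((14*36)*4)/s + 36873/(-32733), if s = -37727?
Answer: -161899711/137213099 ≈ -1.1799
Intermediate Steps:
((14*36)*4)/s + 36873/(-32733) = ((14*36)*4)/(-37727) + 36873/(-32733) = (504*4)*(-1/37727) + 36873*(-1/32733) = 2016*(-1/37727) - 4097/3637 = -2016/37727 - 4097/3637 = -161899711/137213099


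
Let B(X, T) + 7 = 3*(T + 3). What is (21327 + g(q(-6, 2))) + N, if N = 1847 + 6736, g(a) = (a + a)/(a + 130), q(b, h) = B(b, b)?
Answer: 1704854/57 ≈ 29910.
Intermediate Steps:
B(X, T) = 2 + 3*T (B(X, T) = -7 + 3*(T + 3) = -7 + 3*(3 + T) = -7 + (9 + 3*T) = 2 + 3*T)
q(b, h) = 2 + 3*b
g(a) = 2*a/(130 + a) (g(a) = (2*a)/(130 + a) = 2*a/(130 + a))
N = 8583
(21327 + g(q(-6, 2))) + N = (21327 + 2*(2 + 3*(-6))/(130 + (2 + 3*(-6)))) + 8583 = (21327 + 2*(2 - 18)/(130 + (2 - 18))) + 8583 = (21327 + 2*(-16)/(130 - 16)) + 8583 = (21327 + 2*(-16)/114) + 8583 = (21327 + 2*(-16)*(1/114)) + 8583 = (21327 - 16/57) + 8583 = 1215623/57 + 8583 = 1704854/57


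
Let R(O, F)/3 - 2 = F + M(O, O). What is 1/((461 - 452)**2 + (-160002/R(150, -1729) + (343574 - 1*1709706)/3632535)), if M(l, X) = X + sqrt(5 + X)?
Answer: 1877700475721284654410/214894020491191877192323 - 351879345802842075*sqrt(155)/214894020491191877192323 ≈ 0.0087174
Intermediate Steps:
R(O, F) = 6 + 3*F + 3*O + 3*sqrt(5 + O) (R(O, F) = 6 + 3*(F + (O + sqrt(5 + O))) = 6 + 3*(F + O + sqrt(5 + O)) = 6 + (3*F + 3*O + 3*sqrt(5 + O)) = 6 + 3*F + 3*O + 3*sqrt(5 + O))
1/((461 - 452)**2 + (-160002/R(150, -1729) + (343574 - 1*1709706)/3632535)) = 1/((461 - 452)**2 + (-160002/(6 + 3*(-1729) + 3*150 + 3*sqrt(5 + 150)) + (343574 - 1*1709706)/3632535)) = 1/(9**2 + (-160002/(6 - 5187 + 450 + 3*sqrt(155)) + (343574 - 1709706)*(1/3632535))) = 1/(81 + (-160002/(-4731 + 3*sqrt(155)) - 1366132*1/3632535)) = 1/(81 + (-160002/(-4731 + 3*sqrt(155)) - 1366132/3632535)) = 1/(81 + (-1366132/3632535 - 160002/(-4731 + 3*sqrt(155)))) = 1/(292869203/3632535 - 160002/(-4731 + 3*sqrt(155)))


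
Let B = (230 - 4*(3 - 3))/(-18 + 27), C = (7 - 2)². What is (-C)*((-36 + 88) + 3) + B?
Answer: -12145/9 ≈ -1349.4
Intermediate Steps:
C = 25 (C = 5² = 25)
B = 230/9 (B = (230 - 4*0)/9 = (230 + 0)*(⅑) = 230*(⅑) = 230/9 ≈ 25.556)
(-C)*((-36 + 88) + 3) + B = (-1*25)*((-36 + 88) + 3) + 230/9 = -25*(52 + 3) + 230/9 = -25*55 + 230/9 = -1375 + 230/9 = -12145/9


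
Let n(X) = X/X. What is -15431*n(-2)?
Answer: -15431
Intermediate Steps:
n(X) = 1
-15431*n(-2) = -15431*1 = -15431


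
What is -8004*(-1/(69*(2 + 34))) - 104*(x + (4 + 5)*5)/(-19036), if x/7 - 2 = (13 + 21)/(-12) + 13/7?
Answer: 150218/42831 ≈ 3.5072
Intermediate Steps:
x = 43/6 (x = 14 + 7*((13 + 21)/(-12) + 13/7) = 14 + 7*(34*(-1/12) + 13*(⅐)) = 14 + 7*(-17/6 + 13/7) = 14 + 7*(-41/42) = 14 - 41/6 = 43/6 ≈ 7.1667)
-8004*(-1/(69*(2 + 34))) - 104*(x + (4 + 5)*5)/(-19036) = -8004*(-1/(69*(2 + 34))) - 104*(43/6 + (4 + 5)*5)/(-19036) = -8004/(36*(-69)) - 104*(43/6 + 9*5)*(-1/19036) = -8004/(-2484) - 104*(43/6 + 45)*(-1/19036) = -8004*(-1/2484) - 104*313/6*(-1/19036) = 29/9 - 16276/3*(-1/19036) = 29/9 + 4069/14277 = 150218/42831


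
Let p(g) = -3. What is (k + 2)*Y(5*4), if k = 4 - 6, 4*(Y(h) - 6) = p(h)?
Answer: 0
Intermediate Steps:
Y(h) = 21/4 (Y(h) = 6 + (¼)*(-3) = 6 - ¾ = 21/4)
k = -2
(k + 2)*Y(5*4) = (-2 + 2)*(21/4) = 0*(21/4) = 0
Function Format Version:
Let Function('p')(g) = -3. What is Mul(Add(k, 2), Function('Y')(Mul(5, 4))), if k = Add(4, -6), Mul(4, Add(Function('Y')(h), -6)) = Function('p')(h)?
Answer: 0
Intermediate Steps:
Function('Y')(h) = Rational(21, 4) (Function('Y')(h) = Add(6, Mul(Rational(1, 4), -3)) = Add(6, Rational(-3, 4)) = Rational(21, 4))
k = -2
Mul(Add(k, 2), Function('Y')(Mul(5, 4))) = Mul(Add(-2, 2), Rational(21, 4)) = Mul(0, Rational(21, 4)) = 0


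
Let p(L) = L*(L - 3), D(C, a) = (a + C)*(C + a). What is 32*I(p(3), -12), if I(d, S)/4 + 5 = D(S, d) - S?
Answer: 19328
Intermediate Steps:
D(C, a) = (C + a)**2 (D(C, a) = (C + a)*(C + a) = (C + a)**2)
p(L) = L*(-3 + L)
I(d, S) = -20 - 4*S + 4*(S + d)**2 (I(d, S) = -20 + 4*((S + d)**2 - S) = -20 + (-4*S + 4*(S + d)**2) = -20 - 4*S + 4*(S + d)**2)
32*I(p(3), -12) = 32*(-20 - 4*(-12) + 4*(-12 + 3*(-3 + 3))**2) = 32*(-20 + 48 + 4*(-12 + 3*0)**2) = 32*(-20 + 48 + 4*(-12 + 0)**2) = 32*(-20 + 48 + 4*(-12)**2) = 32*(-20 + 48 + 4*144) = 32*(-20 + 48 + 576) = 32*604 = 19328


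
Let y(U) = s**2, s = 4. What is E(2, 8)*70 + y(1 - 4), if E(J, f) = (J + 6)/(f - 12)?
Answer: -124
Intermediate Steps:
y(U) = 16 (y(U) = 4**2 = 16)
E(J, f) = (6 + J)/(-12 + f)
E(2, 8)*70 + y(1 - 4) = ((6 + 2)/(-12 + 8))*70 + 16 = (8/(-4))*70 + 16 = -1/4*8*70 + 16 = -2*70 + 16 = -140 + 16 = -124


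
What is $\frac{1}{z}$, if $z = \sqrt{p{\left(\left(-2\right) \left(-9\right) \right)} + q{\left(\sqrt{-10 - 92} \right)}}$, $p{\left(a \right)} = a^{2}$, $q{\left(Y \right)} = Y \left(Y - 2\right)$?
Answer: $\frac{\sqrt{2}}{2 \sqrt{111 - i \sqrt{102}}} \approx 0.066908 + 0.0030376 i$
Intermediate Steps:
$q{\left(Y \right)} = Y \left(-2 + Y\right)$
$z = \sqrt{324 + i \sqrt{102} \left(-2 + i \sqrt{102}\right)}$ ($z = \sqrt{\left(\left(-2\right) \left(-9\right)\right)^{2} + \sqrt{-10 - 92} \left(-2 + \sqrt{-10 - 92}\right)} = \sqrt{18^{2} + \sqrt{-102} \left(-2 + \sqrt{-102}\right)} = \sqrt{324 + i \sqrt{102} \left(-2 + i \sqrt{102}\right)} \approx 14.915 - 0.67714 i$)
$\frac{1}{z} = \frac{1}{\sqrt{222 - 2 i \sqrt{102}}}$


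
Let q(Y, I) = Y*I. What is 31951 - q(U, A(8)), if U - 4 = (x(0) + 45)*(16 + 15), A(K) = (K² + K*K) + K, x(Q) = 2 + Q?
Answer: -166745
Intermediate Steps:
A(K) = K + 2*K² (A(K) = (K² + K²) + K = 2*K² + K = K + 2*K²)
U = 1461 (U = 4 + ((2 + 0) + 45)*(16 + 15) = 4 + (2 + 45)*31 = 4 + 47*31 = 4 + 1457 = 1461)
q(Y, I) = I*Y
31951 - q(U, A(8)) = 31951 - 8*(1 + 2*8)*1461 = 31951 - 8*(1 + 16)*1461 = 31951 - 8*17*1461 = 31951 - 136*1461 = 31951 - 1*198696 = 31951 - 198696 = -166745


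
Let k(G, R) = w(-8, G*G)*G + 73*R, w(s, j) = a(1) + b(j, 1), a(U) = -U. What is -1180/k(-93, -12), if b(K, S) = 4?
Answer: 236/231 ≈ 1.0216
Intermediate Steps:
w(s, j) = 3 (w(s, j) = -1*1 + 4 = -1 + 4 = 3)
k(G, R) = 3*G + 73*R
-1180/k(-93, -12) = -1180/(3*(-93) + 73*(-12)) = -1180/(-279 - 876) = -1180/(-1155) = -1180*(-1/1155) = 236/231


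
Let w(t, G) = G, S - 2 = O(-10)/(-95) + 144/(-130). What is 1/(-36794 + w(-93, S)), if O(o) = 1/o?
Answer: -12350/454394867 ≈ -2.7179e-5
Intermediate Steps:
S = 11033/12350 (S = 2 + (1/(-10*(-95)) + 144/(-130)) = 2 + (-⅒*(-1/95) + 144*(-1/130)) = 2 + (1/950 - 72/65) = 2 - 13667/12350 = 11033/12350 ≈ 0.89336)
1/(-36794 + w(-93, S)) = 1/(-36794 + 11033/12350) = 1/(-454394867/12350) = -12350/454394867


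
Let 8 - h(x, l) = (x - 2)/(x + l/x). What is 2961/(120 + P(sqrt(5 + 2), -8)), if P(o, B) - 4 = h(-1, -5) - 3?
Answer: 3948/173 ≈ 22.821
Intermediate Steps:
h(x, l) = 8 - (-2 + x)/(x + l/x) (h(x, l) = 8 - (x - 2)/(x + l/x) = 8 - (-2 + x)/(x + l/x))
P(o, B) = 39/4 (P(o, B) = 4 + ((2*(-1) + 7*(-1)**2 + 8*(-5))/(-5 + (-1)**2) - 3) = 4 + ((-2 + 7*1 - 40)/(-5 + 1) - 3) = 4 + ((-2 + 7 - 40)/(-4) - 3) = 4 + (-1/4*(-35) - 3) = 4 + (35/4 - 3) = 4 + 23/4 = 39/4)
2961/(120 + P(sqrt(5 + 2), -8)) = 2961/(120 + 39/4) = 2961/(519/4) = (4/519)*2961 = 3948/173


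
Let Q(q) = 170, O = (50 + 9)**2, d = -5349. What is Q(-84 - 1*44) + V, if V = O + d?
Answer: -1698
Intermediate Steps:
O = 3481 (O = 59**2 = 3481)
V = -1868 (V = 3481 - 5349 = -1868)
Q(-84 - 1*44) + V = 170 - 1868 = -1698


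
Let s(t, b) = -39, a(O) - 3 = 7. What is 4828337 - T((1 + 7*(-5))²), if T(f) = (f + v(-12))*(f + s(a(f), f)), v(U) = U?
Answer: 3550489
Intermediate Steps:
a(O) = 10 (a(O) = 3 + 7 = 10)
T(f) = (-39 + f)*(-12 + f) (T(f) = (f - 12)*(f - 39) = (-12 + f)*(-39 + f) = (-39 + f)*(-12 + f))
4828337 - T((1 + 7*(-5))²) = 4828337 - (468 + ((1 + 7*(-5))²)² - 51*(1 + 7*(-5))²) = 4828337 - (468 + ((1 - 35)²)² - 51*(1 - 35)²) = 4828337 - (468 + ((-34)²)² - 51*(-34)²) = 4828337 - (468 + 1156² - 51*1156) = 4828337 - (468 + 1336336 - 58956) = 4828337 - 1*1277848 = 4828337 - 1277848 = 3550489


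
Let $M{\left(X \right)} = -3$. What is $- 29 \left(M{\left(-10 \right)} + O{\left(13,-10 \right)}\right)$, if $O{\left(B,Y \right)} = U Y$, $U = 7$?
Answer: $2117$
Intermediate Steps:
$O{\left(B,Y \right)} = 7 Y$
$- 29 \left(M{\left(-10 \right)} + O{\left(13,-10 \right)}\right) = - 29 \left(-3 + 7 \left(-10\right)\right) = - 29 \left(-3 - 70\right) = - 29 \left(-73\right) = \left(-1\right) \left(-2117\right) = 2117$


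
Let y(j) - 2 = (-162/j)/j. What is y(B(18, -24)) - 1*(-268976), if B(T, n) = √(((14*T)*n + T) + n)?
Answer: 271398829/1009 ≈ 2.6898e+5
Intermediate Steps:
B(T, n) = √(T + n + 14*T*n) (B(T, n) = √((14*T*n + T) + n) = √((T + 14*T*n) + n) = √(T + n + 14*T*n))
y(j) = 2 - 162/j² (y(j) = 2 + (-162/j)/j = 2 - 162/j²)
y(B(18, -24)) - 1*(-268976) = (2 - 162/(18 - 24 + 14*18*(-24))) - 1*(-268976) = (2 - 162/(18 - 24 - 6048)) + 268976 = (2 - 162/(√(-6054))²) + 268976 = (2 - 162/(I*√6054)²) + 268976 = (2 - 162*(-1/6054)) + 268976 = (2 + 27/1009) + 268976 = 2045/1009 + 268976 = 271398829/1009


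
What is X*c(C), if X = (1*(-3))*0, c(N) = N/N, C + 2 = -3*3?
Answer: 0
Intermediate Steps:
C = -11 (C = -2 - 3*3 = -2 - 9 = -11)
c(N) = 1
X = 0 (X = -3*0 = 0)
X*c(C) = 0*1 = 0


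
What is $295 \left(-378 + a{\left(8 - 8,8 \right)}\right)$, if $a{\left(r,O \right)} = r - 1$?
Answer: $-111805$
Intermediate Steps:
$a{\left(r,O \right)} = -1 + r$ ($a{\left(r,O \right)} = r - 1 = -1 + r$)
$295 \left(-378 + a{\left(8 - 8,8 \right)}\right) = 295 \left(-378 + \left(-1 + \left(8 - 8\right)\right)\right) = 295 \left(-378 + \left(-1 + 0\right)\right) = 295 \left(-378 - 1\right) = 295 \left(-379\right) = -111805$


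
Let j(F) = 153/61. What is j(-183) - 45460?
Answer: -2772907/61 ≈ -45458.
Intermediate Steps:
j(F) = 153/61 (j(F) = 153*(1/61) = 153/61)
j(-183) - 45460 = 153/61 - 45460 = -2772907/61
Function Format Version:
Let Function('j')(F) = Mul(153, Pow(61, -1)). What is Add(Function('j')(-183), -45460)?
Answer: Rational(-2772907, 61) ≈ -45458.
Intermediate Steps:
Function('j')(F) = Rational(153, 61) (Function('j')(F) = Mul(153, Rational(1, 61)) = Rational(153, 61))
Add(Function('j')(-183), -45460) = Add(Rational(153, 61), -45460) = Rational(-2772907, 61)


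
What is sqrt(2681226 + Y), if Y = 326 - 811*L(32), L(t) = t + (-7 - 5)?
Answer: 6*sqrt(74037) ≈ 1632.6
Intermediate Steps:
L(t) = -12 + t (L(t) = t - 12 = -12 + t)
Y = -15894 (Y = 326 - 811*(-12 + 32) = 326 - 811*20 = 326 - 16220 = -15894)
sqrt(2681226 + Y) = sqrt(2681226 - 15894) = sqrt(2665332) = 6*sqrt(74037)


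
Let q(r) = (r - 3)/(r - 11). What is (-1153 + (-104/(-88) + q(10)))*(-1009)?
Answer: 12861723/11 ≈ 1.1692e+6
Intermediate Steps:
q(r) = (-3 + r)/(-11 + r)
(-1153 + (-104/(-88) + q(10)))*(-1009) = (-1153 + (-104/(-88) + (-3 + 10)/(-11 + 10)))*(-1009) = (-1153 + (-104*(-1/88) + 7/(-1)))*(-1009) = (-1153 + (13/11 - 1*7))*(-1009) = (-1153 + (13/11 - 7))*(-1009) = (-1153 - 64/11)*(-1009) = -12747/11*(-1009) = 12861723/11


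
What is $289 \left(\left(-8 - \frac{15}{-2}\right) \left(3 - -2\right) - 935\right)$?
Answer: $- \frac{541875}{2} \approx -2.7094 \cdot 10^{5}$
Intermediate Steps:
$289 \left(\left(-8 - \frac{15}{-2}\right) \left(3 - -2\right) - 935\right) = 289 \left(\left(-8 - - \frac{15}{2}\right) \left(3 + 2\right) - 935\right) = 289 \left(\left(-8 + \frac{15}{2}\right) 5 - 935\right) = 289 \left(\left(- \frac{1}{2}\right) 5 - 935\right) = 289 \left(- \frac{5}{2} - 935\right) = 289 \left(- \frac{1875}{2}\right) = - \frac{541875}{2}$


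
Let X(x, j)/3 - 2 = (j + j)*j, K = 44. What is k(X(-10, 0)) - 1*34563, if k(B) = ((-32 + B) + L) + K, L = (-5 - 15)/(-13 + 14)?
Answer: -34565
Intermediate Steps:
X(x, j) = 6 + 6*j² (X(x, j) = 6 + 3*((j + j)*j) = 6 + 3*((2*j)*j) = 6 + 3*(2*j²) = 6 + 6*j²)
L = -20 (L = -20/1 = -20*1 = -20)
k(B) = -8 + B (k(B) = ((-32 + B) - 20) + 44 = (-52 + B) + 44 = -8 + B)
k(X(-10, 0)) - 1*34563 = (-8 + (6 + 6*0²)) - 1*34563 = (-8 + (6 + 6*0)) - 34563 = (-8 + (6 + 0)) - 34563 = (-8 + 6) - 34563 = -2 - 34563 = -34565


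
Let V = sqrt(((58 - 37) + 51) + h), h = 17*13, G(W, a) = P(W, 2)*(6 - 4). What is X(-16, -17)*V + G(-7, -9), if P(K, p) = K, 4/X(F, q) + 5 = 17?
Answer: -14 + sqrt(293)/3 ≈ -8.2943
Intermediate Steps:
X(F, q) = 1/3 (X(F, q) = 4/(-5 + 17) = 4/12 = 4*(1/12) = 1/3)
G(W, a) = 2*W (G(W, a) = W*(6 - 4) = W*2 = 2*W)
h = 221
V = sqrt(293) (V = sqrt(((58 - 37) + 51) + 221) = sqrt((21 + 51) + 221) = sqrt(72 + 221) = sqrt(293) ≈ 17.117)
X(-16, -17)*V + G(-7, -9) = sqrt(293)/3 + 2*(-7) = sqrt(293)/3 - 14 = -14 + sqrt(293)/3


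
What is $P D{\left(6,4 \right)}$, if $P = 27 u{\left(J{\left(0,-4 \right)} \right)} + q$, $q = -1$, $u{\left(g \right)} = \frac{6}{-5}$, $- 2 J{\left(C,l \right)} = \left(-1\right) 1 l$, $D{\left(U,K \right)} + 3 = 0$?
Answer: $\frac{501}{5} \approx 100.2$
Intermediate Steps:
$D{\left(U,K \right)} = -3$ ($D{\left(U,K \right)} = -3 + 0 = -3$)
$J{\left(C,l \right)} = \frac{l}{2}$ ($J{\left(C,l \right)} = - \frac{\left(-1\right) 1 l}{2} = - \frac{\left(-1\right) l}{2} = \frac{l}{2}$)
$u{\left(g \right)} = - \frac{6}{5}$ ($u{\left(g \right)} = 6 \left(- \frac{1}{5}\right) = - \frac{6}{5}$)
$P = - \frac{167}{5}$ ($P = 27 \left(- \frac{6}{5}\right) - 1 = - \frac{162}{5} - 1 = - \frac{167}{5} \approx -33.4$)
$P D{\left(6,4 \right)} = \left(- \frac{167}{5}\right) \left(-3\right) = \frac{501}{5}$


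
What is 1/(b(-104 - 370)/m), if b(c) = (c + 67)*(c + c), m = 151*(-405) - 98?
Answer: -61253/385836 ≈ -0.15875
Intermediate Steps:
m = -61253 (m = -61155 - 98 = -61253)
b(c) = 2*c*(67 + c) (b(c) = (67 + c)*(2*c) = 2*c*(67 + c))
1/(b(-104 - 370)/m) = 1/((2*(-104 - 370)*(67 + (-104 - 370)))/(-61253)) = 1/((2*(-474)*(67 - 474))*(-1/61253)) = 1/((2*(-474)*(-407))*(-1/61253)) = 1/(385836*(-1/61253)) = 1/(-385836/61253) = -61253/385836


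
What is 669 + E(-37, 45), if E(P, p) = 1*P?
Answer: 632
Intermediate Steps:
E(P, p) = P
669 + E(-37, 45) = 669 - 37 = 632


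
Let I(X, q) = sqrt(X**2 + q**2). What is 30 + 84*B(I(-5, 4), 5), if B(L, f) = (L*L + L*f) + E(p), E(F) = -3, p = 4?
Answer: 3222 + 420*sqrt(41) ≈ 5911.3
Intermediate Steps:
B(L, f) = -3 + L**2 + L*f (B(L, f) = (L*L + L*f) - 3 = (L**2 + L*f) - 3 = -3 + L**2 + L*f)
30 + 84*B(I(-5, 4), 5) = 30 + 84*(-3 + (sqrt((-5)**2 + 4**2))**2 + sqrt((-5)**2 + 4**2)*5) = 30 + 84*(-3 + (sqrt(25 + 16))**2 + sqrt(25 + 16)*5) = 30 + 84*(-3 + (sqrt(41))**2 + sqrt(41)*5) = 30 + 84*(-3 + 41 + 5*sqrt(41)) = 30 + 84*(38 + 5*sqrt(41)) = 30 + (3192 + 420*sqrt(41)) = 3222 + 420*sqrt(41)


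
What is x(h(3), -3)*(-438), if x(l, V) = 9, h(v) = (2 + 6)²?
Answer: -3942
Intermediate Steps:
h(v) = 64 (h(v) = 8² = 64)
x(h(3), -3)*(-438) = 9*(-438) = -3942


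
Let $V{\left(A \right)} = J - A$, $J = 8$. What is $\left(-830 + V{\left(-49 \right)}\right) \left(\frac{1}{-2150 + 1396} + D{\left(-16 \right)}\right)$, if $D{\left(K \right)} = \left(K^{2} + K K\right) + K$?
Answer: $- \frac{289088859}{754} \approx -3.8341 \cdot 10^{5}$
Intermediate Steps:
$V{\left(A \right)} = 8 - A$
$D{\left(K \right)} = K + 2 K^{2}$ ($D{\left(K \right)} = \left(K^{2} + K^{2}\right) + K = 2 K^{2} + K = K + 2 K^{2}$)
$\left(-830 + V{\left(-49 \right)}\right) \left(\frac{1}{-2150 + 1396} + D{\left(-16 \right)}\right) = \left(-830 + \left(8 - -49\right)\right) \left(\frac{1}{-2150 + 1396} - 16 \left(1 + 2 \left(-16\right)\right)\right) = \left(-830 + \left(8 + 49\right)\right) \left(\frac{1}{-754} - 16 \left(1 - 32\right)\right) = \left(-830 + 57\right) \left(- \frac{1}{754} - -496\right) = - 773 \left(- \frac{1}{754} + 496\right) = \left(-773\right) \frac{373983}{754} = - \frac{289088859}{754}$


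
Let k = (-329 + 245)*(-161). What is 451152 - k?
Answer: 437628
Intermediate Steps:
k = 13524 (k = -84*(-161) = 13524)
451152 - k = 451152 - 1*13524 = 451152 - 13524 = 437628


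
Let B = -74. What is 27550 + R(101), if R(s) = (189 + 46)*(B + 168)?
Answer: 49640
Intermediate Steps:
R(s) = 22090 (R(s) = (189 + 46)*(-74 + 168) = 235*94 = 22090)
27550 + R(101) = 27550 + 22090 = 49640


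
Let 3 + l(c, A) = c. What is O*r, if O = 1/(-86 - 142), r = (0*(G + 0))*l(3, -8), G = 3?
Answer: 0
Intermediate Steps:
l(c, A) = -3 + c
r = 0 (r = (0*(3 + 0))*(-3 + 3) = (0*3)*0 = 0*0 = 0)
O = -1/228 (O = 1/(-228) = -1/228 ≈ -0.0043860)
O*r = -1/228*0 = 0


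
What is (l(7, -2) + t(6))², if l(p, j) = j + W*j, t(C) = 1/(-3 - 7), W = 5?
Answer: 14641/100 ≈ 146.41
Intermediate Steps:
t(C) = -⅒ (t(C) = 1/(-10) = -⅒)
l(p, j) = 6*j (l(p, j) = j + 5*j = 6*j)
(l(7, -2) + t(6))² = (6*(-2) - ⅒)² = (-12 - ⅒)² = (-121/10)² = 14641/100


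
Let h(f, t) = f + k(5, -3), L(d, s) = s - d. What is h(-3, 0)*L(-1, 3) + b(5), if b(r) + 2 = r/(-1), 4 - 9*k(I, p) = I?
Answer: -175/9 ≈ -19.444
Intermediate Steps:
k(I, p) = 4/9 - I/9
b(r) = -2 - r (b(r) = -2 + r/(-1) = -2 + r*(-1) = -2 - r)
h(f, t) = -⅑ + f (h(f, t) = f + (4/9 - ⅑*5) = f + (4/9 - 5/9) = f - ⅑ = -⅑ + f)
h(-3, 0)*L(-1, 3) + b(5) = (-⅑ - 3)*(3 - 1*(-1)) + (-2 - 1*5) = -28*(3 + 1)/9 + (-2 - 5) = -28/9*4 - 7 = -112/9 - 7 = -175/9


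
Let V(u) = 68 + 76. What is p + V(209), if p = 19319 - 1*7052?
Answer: 12411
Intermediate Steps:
p = 12267 (p = 19319 - 7052 = 12267)
V(u) = 144
p + V(209) = 12267 + 144 = 12411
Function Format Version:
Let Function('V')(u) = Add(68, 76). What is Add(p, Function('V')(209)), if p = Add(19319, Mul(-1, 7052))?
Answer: 12411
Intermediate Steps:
p = 12267 (p = Add(19319, -7052) = 12267)
Function('V')(u) = 144
Add(p, Function('V')(209)) = Add(12267, 144) = 12411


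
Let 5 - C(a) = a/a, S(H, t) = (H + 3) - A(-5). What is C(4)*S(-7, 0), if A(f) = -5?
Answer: 4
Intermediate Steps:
S(H, t) = 8 + H (S(H, t) = (H + 3) - 1*(-5) = (3 + H) + 5 = 8 + H)
C(a) = 4 (C(a) = 5 - a/a = 5 - 1*1 = 5 - 1 = 4)
C(4)*S(-7, 0) = 4*(8 - 7) = 4*1 = 4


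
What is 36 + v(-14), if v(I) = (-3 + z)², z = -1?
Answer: 52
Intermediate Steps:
v(I) = 16 (v(I) = (-3 - 1)² = (-4)² = 16)
36 + v(-14) = 36 + 16 = 52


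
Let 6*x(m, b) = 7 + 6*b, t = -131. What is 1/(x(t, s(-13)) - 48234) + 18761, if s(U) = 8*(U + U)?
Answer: 5452790839/290645 ≈ 18761.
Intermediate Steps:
s(U) = 16*U (s(U) = 8*(2*U) = 16*U)
x(m, b) = 7/6 + b (x(m, b) = (7 + 6*b)/6 = 7/6 + b)
1/(x(t, s(-13)) - 48234) + 18761 = 1/((7/6 + 16*(-13)) - 48234) + 18761 = 1/((7/6 - 208) - 48234) + 18761 = 1/(-1241/6 - 48234) + 18761 = 1/(-290645/6) + 18761 = -6/290645 + 18761 = 5452790839/290645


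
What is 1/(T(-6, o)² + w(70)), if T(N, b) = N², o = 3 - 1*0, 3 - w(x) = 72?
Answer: 1/1227 ≈ 0.00081500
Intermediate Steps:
w(x) = -69 (w(x) = 3 - 1*72 = 3 - 72 = -69)
o = 3 (o = 3 + 0 = 3)
1/(T(-6, o)² + w(70)) = 1/(((-6)²)² - 69) = 1/(36² - 69) = 1/(1296 - 69) = 1/1227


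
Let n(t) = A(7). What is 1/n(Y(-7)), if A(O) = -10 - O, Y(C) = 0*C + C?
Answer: -1/17 ≈ -0.058824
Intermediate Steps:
Y(C) = C (Y(C) = 0 + C = C)
n(t) = -17 (n(t) = -10 - 1*7 = -10 - 7 = -17)
1/n(Y(-7)) = 1/(-17) = -1/17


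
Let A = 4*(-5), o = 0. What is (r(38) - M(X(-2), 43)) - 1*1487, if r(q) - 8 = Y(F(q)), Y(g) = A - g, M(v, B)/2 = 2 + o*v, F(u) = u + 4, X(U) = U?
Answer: -1545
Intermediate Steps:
A = -20
F(u) = 4 + u
M(v, B) = 4 (M(v, B) = 2*(2 + 0*v) = 2*(2 + 0) = 2*2 = 4)
Y(g) = -20 - g
r(q) = -16 - q (r(q) = 8 + (-20 - (4 + q)) = 8 + (-20 + (-4 - q)) = 8 + (-24 - q) = -16 - q)
(r(38) - M(X(-2), 43)) - 1*1487 = ((-16 - 1*38) - 1*4) - 1*1487 = ((-16 - 38) - 4) - 1487 = (-54 - 4) - 1487 = -58 - 1487 = -1545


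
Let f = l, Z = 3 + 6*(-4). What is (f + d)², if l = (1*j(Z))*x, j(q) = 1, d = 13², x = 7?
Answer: 30976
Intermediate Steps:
Z = -21 (Z = 3 - 24 = -21)
d = 169
l = 7 (l = (1*1)*7 = 1*7 = 7)
f = 7
(f + d)² = (7 + 169)² = 176² = 30976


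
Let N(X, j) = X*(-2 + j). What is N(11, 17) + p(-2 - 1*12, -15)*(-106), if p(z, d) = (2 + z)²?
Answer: -15099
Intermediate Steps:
N(11, 17) + p(-2 - 1*12, -15)*(-106) = 11*(-2 + 17) + (2 + (-2 - 1*12))²*(-106) = 11*15 + (2 + (-2 - 12))²*(-106) = 165 + (2 - 14)²*(-106) = 165 + (-12)²*(-106) = 165 + 144*(-106) = 165 - 15264 = -15099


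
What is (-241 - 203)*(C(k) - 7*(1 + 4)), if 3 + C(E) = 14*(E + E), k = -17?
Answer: 228216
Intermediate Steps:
C(E) = -3 + 28*E (C(E) = -3 + 14*(E + E) = -3 + 14*(2*E) = -3 + 28*E)
(-241 - 203)*(C(k) - 7*(1 + 4)) = (-241 - 203)*((-3 + 28*(-17)) - 7*(1 + 4)) = -444*((-3 - 476) - 7*5) = -444*(-479 - 35) = -444*(-514) = 228216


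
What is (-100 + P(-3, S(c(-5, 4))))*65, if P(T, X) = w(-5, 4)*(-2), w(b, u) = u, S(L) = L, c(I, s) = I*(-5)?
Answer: -7020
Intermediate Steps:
c(I, s) = -5*I
P(T, X) = -8 (P(T, X) = 4*(-2) = -8)
(-100 + P(-3, S(c(-5, 4))))*65 = (-100 - 8)*65 = -108*65 = -7020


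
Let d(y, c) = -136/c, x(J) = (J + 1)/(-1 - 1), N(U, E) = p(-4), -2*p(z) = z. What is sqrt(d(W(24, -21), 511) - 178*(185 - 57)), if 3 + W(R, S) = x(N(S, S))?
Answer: 6*I*sqrt(165262510)/511 ≈ 150.94*I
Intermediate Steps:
p(z) = -z/2
N(U, E) = 2 (N(U, E) = -1/2*(-4) = 2)
x(J) = -1/2 - J/2 (x(J) = (1 + J)/(-2) = (1 + J)*(-1/2) = -1/2 - J/2)
W(R, S) = -9/2 (W(R, S) = -3 + (-1/2 - 1/2*2) = -3 + (-1/2 - 1) = -3 - 3/2 = -9/2)
sqrt(d(W(24, -21), 511) - 178*(185 - 57)) = sqrt(-136/511 - 178*(185 - 57)) = sqrt(-136*1/511 - 178*128) = sqrt(-136/511 - 22784) = sqrt(-11642760/511) = 6*I*sqrt(165262510)/511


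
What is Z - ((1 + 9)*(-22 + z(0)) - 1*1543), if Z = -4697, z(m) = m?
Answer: -2934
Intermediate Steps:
Z - ((1 + 9)*(-22 + z(0)) - 1*1543) = -4697 - ((1 + 9)*(-22 + 0) - 1*1543) = -4697 - (10*(-22) - 1543) = -4697 - (-220 - 1543) = -4697 - 1*(-1763) = -4697 + 1763 = -2934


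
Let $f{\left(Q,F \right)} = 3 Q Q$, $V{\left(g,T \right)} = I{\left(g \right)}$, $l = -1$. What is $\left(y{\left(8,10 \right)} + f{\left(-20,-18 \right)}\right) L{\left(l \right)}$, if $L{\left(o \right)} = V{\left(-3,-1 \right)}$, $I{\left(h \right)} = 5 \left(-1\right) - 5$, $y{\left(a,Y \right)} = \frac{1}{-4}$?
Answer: $- \frac{23995}{2} \approx -11998.0$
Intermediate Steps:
$y{\left(a,Y \right)} = - \frac{1}{4}$
$I{\left(h \right)} = -10$ ($I{\left(h \right)} = -5 - 5 = -10$)
$V{\left(g,T \right)} = -10$
$f{\left(Q,F \right)} = 3 Q^{2}$
$L{\left(o \right)} = -10$
$\left(y{\left(8,10 \right)} + f{\left(-20,-18 \right)}\right) L{\left(l \right)} = \left(- \frac{1}{4} + 3 \left(-20\right)^{2}\right) \left(-10\right) = \left(- \frac{1}{4} + 3 \cdot 400\right) \left(-10\right) = \left(- \frac{1}{4} + 1200\right) \left(-10\right) = \frac{4799}{4} \left(-10\right) = - \frac{23995}{2}$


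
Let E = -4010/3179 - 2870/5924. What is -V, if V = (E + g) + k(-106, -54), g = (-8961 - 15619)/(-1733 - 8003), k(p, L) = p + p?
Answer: 1210246166841/5729756483 ≈ 211.22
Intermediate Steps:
E = -16439485/9416198 (E = -4010*1/3179 - 2870*1/5924 = -4010/3179 - 1435/2962 = -16439485/9416198 ≈ -1.7459)
k(p, L) = 2*p
g = 6145/2434 (g = -24580/(-9736) = -24580*(-1/9736) = 6145/2434 ≈ 2.5247)
V = -1210246166841/5729756483 (V = (-16439485/9416198 + 6145/2434) + 2*(-106) = 4462207555/5729756483 - 212 = -1210246166841/5729756483 ≈ -211.22)
-V = -1*(-1210246166841/5729756483) = 1210246166841/5729756483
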